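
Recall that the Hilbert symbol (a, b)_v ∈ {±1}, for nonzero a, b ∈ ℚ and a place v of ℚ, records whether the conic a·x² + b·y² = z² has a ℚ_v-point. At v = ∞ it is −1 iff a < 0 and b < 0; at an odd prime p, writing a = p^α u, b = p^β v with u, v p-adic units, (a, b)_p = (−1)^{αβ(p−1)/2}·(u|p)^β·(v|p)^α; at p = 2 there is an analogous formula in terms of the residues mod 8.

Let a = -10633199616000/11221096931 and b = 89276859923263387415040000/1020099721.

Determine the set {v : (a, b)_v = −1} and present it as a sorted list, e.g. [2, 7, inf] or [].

Mod squares: a ≡ -4290, b ≡ 21. Check v ∈ {∞, 2, 3, 5, 7, 11, 13, 19, 41, 43, 47}.
v=3: a=3^3·(≡1), b=3^1·(≡1) mod 3; (1|3)=+1, (1|3)=+1; (−1)^{3·1·1}·(+1)^1·(+1)^3 = -1.
v=13: a=13^1·(≡5), b=13^4·(≡11) mod 13; (5|13)=-1, (11|13)=-1; (−1)^{1·4·6}·(-1)^4·(-1)^1 = -1.
v=∞: -4290 < 0 and 21 > 0  ⇒  (a,b)_∞ = +1.
v=5: a=5^3·(≡2), b=5^4·(≡4) mod 5; (2|5)=-1, (4|5)=+1; (−1)^{3·4·2}·(-1)^4·(+1)^3 = +1.
v=7: a=7^0·(≡2), b=7^7·(≡5) mod 7; (2|7)=+1, (5|7)=-1; (−1)^{0·7·3}·(+1)^7·(-1)^0 = +1.
v=41: a=41^-4·(≡38), b=41^-4·(≡21) mod 41; (38|41)=-1, (21|41)=+1; (−1)^{-4·-4·20}·(-1)^-4·(+1)^-4 = +1.
v=47: a=47^0·(≡37), b=47^2·(≡36) mod 47; (37|47)=+1, (36|47)=+1; (−1)^{0·2·23}·(+1)^2·(+1)^0 = +1.
v=43: a=43^2·(≡21), b=43^2·(≡40) mod 43; (21|43)=+1, (40|43)=+1; (−1)^{2·2·21}·(+1)^2·(+1)^2 = +1.
v=11: a=11^-1·(≡2), b=11^2·(≡7) mod 11; (2|11)=-1, (7|11)=-1; (−1)^{-1·2·5}·(-1)^2·(-1)^-1 = -1.
v=19: a=19^-2·(≡6), b=19^-2·(≡18) mod 19; (6|19)=+1, (18|19)=-1; (−1)^{-2·-2·9}·(+1)^-2·(-1)^-2 = +1.
v=2: v_2(a)=17, v_2(b)=12; units ≡ 7, 5 (mod 8); ε·ε+αω+βω = 1·0+17·1+12·0 ≡ 1  ⇒  (a,b)_2 = -1.
(-4290, 21 / ℚ) ramifies at {2, 3, 11, 13}: a division algebra.

[2, 3, 11, 13]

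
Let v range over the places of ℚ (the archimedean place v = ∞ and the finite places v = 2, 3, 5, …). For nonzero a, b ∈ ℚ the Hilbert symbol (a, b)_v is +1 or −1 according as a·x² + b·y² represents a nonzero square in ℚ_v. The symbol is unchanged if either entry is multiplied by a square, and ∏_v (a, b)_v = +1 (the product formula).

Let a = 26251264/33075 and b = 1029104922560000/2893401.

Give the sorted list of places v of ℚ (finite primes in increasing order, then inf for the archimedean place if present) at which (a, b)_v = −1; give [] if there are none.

[3, 11, 17, 29]

Mod squares: a ≡ 19227, b ≡ 374. Check v ∈ {∞, 2, 3, 5, 7, 11, 13, 17, 29}.
v=17: a=17^1·(≡15), b=17^1·(≡14) mod 17; (15|17)=+1, (14|17)=-1; (−1)^{1·1·8}·(+1)^1·(-1)^1 = -1.
v=7: a=7^-2·(≡6), b=7^-2·(≡5) mod 7; (6|7)=-1, (5|7)=-1; (−1)^{-2·-2·3}·(-1)^-2·(-1)^-2 = +1.
v=29: a=29^1·(≡20), b=29^2·(≡27) mod 29; (20|29)=+1, (27|29)=-1; (−1)^{1·2·14}·(+1)^2·(-1)^1 = -1.
v=5: a=5^-2·(≡3), b=5^4·(≡1) mod 5; (3|5)=-1, (1|5)=+1; (−1)^{-2·4·2}·(-1)^4·(+1)^-2 = +1.
v=∞: 19227 > 0 and 374 > 0  ⇒  (a,b)_∞ = +1.
v=2: v_2(a)=12, v_2(b)=9; units ≡ 3, 3 (mod 8); ε·ε+αω+βω = 1·1+12·1+9·1 ≡ 0  ⇒  (a,b)_2 = +1.
v=3: a=3^-3·(≡1), b=3^-10·(≡2) mod 3; (1|3)=+1, (2|3)=-1; (−1)^{-3·-10·1}·(+1)^-10·(-1)^-3 = -1.
v=13: a=13^1·(≡4), b=13^2·(≡4) mod 13; (4|13)=+1, (4|13)=+1; (−1)^{1·2·6}·(+1)^2·(+1)^1 = +1.
v=11: a=11^0·(≡8), b=11^3·(≡9) mod 11; (8|11)=-1, (9|11)=+1; (−1)^{0·3·5}·(-1)^3·(+1)^0 = -1.
(19227, 374 / ℚ) ramifies at {3, 11, 17, 29}: a division algebra.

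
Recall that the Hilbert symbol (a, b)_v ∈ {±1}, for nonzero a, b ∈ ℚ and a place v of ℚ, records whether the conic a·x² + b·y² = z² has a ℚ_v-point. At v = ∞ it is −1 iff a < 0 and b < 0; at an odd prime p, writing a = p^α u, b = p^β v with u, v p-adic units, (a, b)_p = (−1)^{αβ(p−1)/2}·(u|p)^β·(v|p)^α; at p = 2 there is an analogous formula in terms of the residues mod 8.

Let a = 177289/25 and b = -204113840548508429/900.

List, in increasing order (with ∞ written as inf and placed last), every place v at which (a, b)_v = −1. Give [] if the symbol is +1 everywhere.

Mod squares: a ≡ 177289, b ≡ -53669. Check v ∈ {∞, 2, 3, 5, 7, 11, 17, 19, 31, 41, 43}.
v=41: a=41^0·(≡33), b=41^1·(≡34) mod 41; (33|41)=+1, (34|41)=-1; (−1)^{0·1·20}·(+1)^1·(-1)^0 = +1.
v=19: a=19^1·(≡13), b=19^2·(≡5) mod 19; (13|19)=-1, (5|19)=+1; (−1)^{1·2·9}·(-1)^2·(+1)^1 = +1.
v=7: a=7^1·(≡2), b=7^3·(≡6) mod 7; (2|7)=+1, (6|7)=-1; (−1)^{1·3·3}·(+1)^3·(-1)^1 = +1.
v=2: v_2(a)=0, v_2(b)=-2; units ≡ 1, 3 (mod 8); ε·ε+αω+βω = 0·1+0·1+-2·0 ≡ 0  ⇒  (a,b)_2 = +1.
v=3: a=3^0·(≡1), b=3^-2·(≡1) mod 3; (1|3)=+1, (1|3)=+1; (−1)^{0·-2·1}·(+1)^-2·(+1)^0 = +1.
v=31: a=31^1·(≡13), b=31^2·(≡6) mod 31; (13|31)=-1, (6|31)=-1; (−1)^{1·2·15}·(-1)^2·(-1)^1 = -1.
v=5: a=5^-2·(≡4), b=5^-2·(≡1) mod 5; (4|5)=+1, (1|5)=+1; (−1)^{-2·-2·2}·(+1)^-2·(+1)^-2 = +1.
v=17: a=17^0·(≡8), b=17^1·(≡10) mod 17; (8|17)=+1, (10|17)=-1; (−1)^{0·1·8}·(+1)^1·(-1)^0 = +1.
v=∞: 177289 > 0 and -53669 < 0  ⇒  (a,b)_∞ = +1.
v=11: a=11^0·(≡8), b=11^3·(≡1) mod 11; (8|11)=-1, (1|11)=+1; (−1)^{0·3·5}·(-1)^3·(+1)^0 = -1.
v=43: a=43^1·(≡17), b=43^2·(≡25) mod 43; (17|43)=+1, (25|43)=+1; (−1)^{1·2·21}·(+1)^2·(+1)^1 = +1.
Ram(177289, -53669) = {11, 31}; no ℚ_11-point on the conic.

[11, 31]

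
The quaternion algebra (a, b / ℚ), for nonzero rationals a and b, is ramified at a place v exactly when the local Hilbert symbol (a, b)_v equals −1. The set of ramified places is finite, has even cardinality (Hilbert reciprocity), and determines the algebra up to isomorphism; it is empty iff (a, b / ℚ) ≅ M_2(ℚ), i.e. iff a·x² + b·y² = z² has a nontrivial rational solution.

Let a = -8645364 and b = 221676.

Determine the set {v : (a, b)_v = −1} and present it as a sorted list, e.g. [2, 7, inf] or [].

(a, b) ≡ (-29, 1131) mod (ℚ^×)²; places V = {2, 3, 7, 13, 29, ∞}.
(a,b)_29: α=1, u≡4; β=1, v≡17 (mod 29); (4|29)=+1, (17|29)=-1; sign (−1)^0·+1^1·-1^1 = -1.
(a,b)_3: α=2, u≡1; β=1, v≡2 (mod 3); (1|3)=+1, (2|3)=-1; sign (−1)^0·+1^1·-1^2 = +1.
(a,b)_13: α=2, u≡12; β=1, v≡9 (mod 13); (12|13)=+1, (9|13)=+1; sign (−1)^0·+1^1·+1^2 = +1.
(a,b)_7: α=2, u≡6; β=2, v≡2 (mod 7); (6|7)=-1, (2|7)=+1; sign (−1)^0·-1^2·+1^2 = +1.
(a,b)_∞: sgn(-29)=−, sgn(1131)=+, so +1.
(a,b)_2: α=2, β=2; u≡3, v≡3 (mod 8); ε(u)ε(v)=1·1, αω(v)=2·1, βω(u)=2·1; sum ≡ 1  ⇒  -1.
|Ram(-29, 1131)| = 2, even; anisotropic at {2, 29}.

[2, 29]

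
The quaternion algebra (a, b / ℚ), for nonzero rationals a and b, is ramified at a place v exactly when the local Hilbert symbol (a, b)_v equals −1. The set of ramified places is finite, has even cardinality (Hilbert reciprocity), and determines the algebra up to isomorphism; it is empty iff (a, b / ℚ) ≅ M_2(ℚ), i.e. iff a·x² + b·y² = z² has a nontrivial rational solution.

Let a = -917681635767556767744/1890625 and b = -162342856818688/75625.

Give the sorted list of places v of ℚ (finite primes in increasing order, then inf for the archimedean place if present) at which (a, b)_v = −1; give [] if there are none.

[13, inf]

Mod squares: a ≡ -986, b ≡ -13. Check v ∈ {∞, 2, 3, 5, 7, 11, 13, 17, 29}.
v=11: a=11^-2·(≡9), b=11^-2·(≡9) mod 11; (9|11)=+1, (9|11)=+1; (−1)^{-2·-2·5}·(+1)^-2·(+1)^-2 = +1.
v=∞: -986 < 0 and -13 < 0  ⇒  (a,b)_∞ = -1.
v=5: a=5^-6·(≡1), b=5^-4·(≡2) mod 5; (1|5)=+1, (2|5)=-1; (−1)^{-6·-4·2}·(+1)^-4·(-1)^-6 = +1.
v=29: a=29^3·(≡9), b=29^2·(≡24) mod 29; (9|29)=+1, (24|29)=+1; (−1)^{3·2·14}·(+1)^2·(+1)^3 = +1.
v=2: v_2(a)=21, v_2(b)=20; units ≡ 3, 3 (mod 8); ε·ε+αω+βω = 1·1+21·1+20·1 ≡ 0  ⇒  (a,b)_2 = +1.
v=3: a=3^2·(≡1), b=3^0·(≡2) mod 3; (1|3)=+1, (2|3)=-1; (−1)^{2·0·1}·(+1)^0·(-1)^2 = +1.
v=17: a=17^3·(≡6), b=17^2·(≡9) mod 17; (6|17)=-1, (9|17)=+1; (−1)^{3·2·8}·(-1)^2·(+1)^3 = +1.
v=7: a=7^4·(≡1), b=7^2·(≡2) mod 7; (1|7)=+1, (2|7)=+1; (−1)^{4·2·3}·(+1)^2·(+1)^4 = +1.
v=13: a=13^2·(≡6), b=13^1·(≡10) mod 13; (6|13)=-1, (10|13)=+1; (−1)^{2·1·6}·(-1)^1·(+1)^2 = -1.
|Ram(-986, -13)| = 2, even; anisotropic at {13, ∞}.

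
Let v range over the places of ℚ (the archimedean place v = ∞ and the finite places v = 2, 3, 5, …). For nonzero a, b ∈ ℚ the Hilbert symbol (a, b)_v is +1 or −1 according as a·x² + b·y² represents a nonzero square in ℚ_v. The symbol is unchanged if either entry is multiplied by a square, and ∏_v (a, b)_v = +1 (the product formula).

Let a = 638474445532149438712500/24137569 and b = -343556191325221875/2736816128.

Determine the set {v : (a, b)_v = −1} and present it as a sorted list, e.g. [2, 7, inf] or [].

[2, 7]

Mod squares: a ≡ 1365, b ≡ -2310. Check v ∈ {∞, 2, 3, 5, 7, 11, 13, 17, 19}.
v=2: v_2(a)=2, v_2(b)=-15; units ≡ 5, 5 (mod 8); ε·ε+αω+βω = 0·0+2·1+-15·1 ≡ 1  ⇒  (a,b)_2 = -1.
v=∞: 1365 > 0 and -2310 < 0  ⇒  (a,b)_∞ = +1.
v=19: a=19^6·(≡11), b=19^4·(≡10) mod 19; (11|19)=+1, (10|19)=-1; (−1)^{6·4·9}·(+1)^4·(-1)^6 = +1.
v=3: a=3^5·(≡2), b=3^3·(≡1) mod 3; (2|3)=-1, (1|3)=+1; (−1)^{5·3·1}·(-1)^3·(+1)^5 = +1.
v=5: a=5^5·(≡2), b=5^5·(≡3) mod 5; (2|5)=-1, (3|5)=-1; (−1)^{5·5·2}·(-1)^5·(-1)^5 = +1.
v=17: a=17^-6·(≡6), b=17^-4·(≡1) mod 17; (6|17)=-1, (1|17)=+1; (−1)^{-6·-4·8}·(-1)^-4·(+1)^-6 = +1.
v=13: a=13^3·(≡10), b=13^2·(≡4) mod 13; (10|13)=+1, (4|13)=+1; (−1)^{3·2·6}·(+1)^2·(+1)^3 = +1.
v=11: a=11^2·(≡5), b=11^1·(≡7) mod 11; (5|11)=+1, (7|11)=-1; (−1)^{2·1·5}·(+1)^1·(-1)^2 = +1.
v=7: a=7^5·(≡6), b=7^5·(≡6) mod 7; (6|7)=-1, (6|7)=-1; (−1)^{5·5·3}·(-1)^5·(-1)^5 = -1.
(1365, -2310 / ℚ) ramifies at {2, 7}: a division algebra.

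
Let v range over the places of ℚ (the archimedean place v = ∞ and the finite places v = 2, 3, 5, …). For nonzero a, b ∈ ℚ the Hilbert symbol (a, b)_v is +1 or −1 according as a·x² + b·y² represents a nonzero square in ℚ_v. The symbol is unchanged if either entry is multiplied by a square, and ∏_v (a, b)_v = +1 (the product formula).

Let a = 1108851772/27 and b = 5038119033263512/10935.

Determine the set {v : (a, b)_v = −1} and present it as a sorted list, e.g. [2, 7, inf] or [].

[2, 7, 29, 31]

Mod squares: a ≡ 21, b ≡ 26970. Check v ∈ {∞, 2, 3, 5, 7, 19, 29, 31}.
v=29: a=29^2·(≡11), b=29^3·(≡27) mod 29; (11|29)=-1, (27|29)=-1; (−1)^{2·3·14}·(-1)^3·(-1)^2 = -1.
v=19: a=19^0·(≡18), b=19^2·(≡5) mod 19; (18|19)=-1, (5|19)=+1; (−1)^{0·2·9}·(-1)^2·(+1)^0 = +1.
v=3: a=3^-3·(≡1), b=3^-7·(≡2) mod 3; (1|3)=+1, (2|3)=-1; (−1)^{-3·-7·1}·(+1)^-7·(-1)^-3 = +1.
v=∞: 21 > 0 and 26970 > 0  ⇒  (a,b)_∞ = +1.
v=31: a=31^2·(≡23), b=31^3·(≡8) mod 31; (23|31)=-1, (8|31)=+1; (−1)^{2·3·15}·(-1)^3·(+1)^2 = -1.
v=2: v_2(a)=2, v_2(b)=3; units ≡ 5, 5 (mod 8); ε·ε+αω+βω = 0·0+2·1+3·1 ≡ 1  ⇒  (a,b)_2 = -1.
v=5: a=5^0·(≡1), b=5^-1·(≡1) mod 5; (1|5)=+1, (1|5)=+1; (−1)^{0·-1·2}·(+1)^-1·(+1)^0 = +1.
v=7: a=7^3·(≡6), b=7^4·(≡3) mod 7; (6|7)=-1, (3|7)=-1; (−1)^{3·4·3}·(-1)^4·(-1)^3 = -1.
|Ram(21, 26970)| = 4, even; anisotropic at {2, 7, 29, 31}.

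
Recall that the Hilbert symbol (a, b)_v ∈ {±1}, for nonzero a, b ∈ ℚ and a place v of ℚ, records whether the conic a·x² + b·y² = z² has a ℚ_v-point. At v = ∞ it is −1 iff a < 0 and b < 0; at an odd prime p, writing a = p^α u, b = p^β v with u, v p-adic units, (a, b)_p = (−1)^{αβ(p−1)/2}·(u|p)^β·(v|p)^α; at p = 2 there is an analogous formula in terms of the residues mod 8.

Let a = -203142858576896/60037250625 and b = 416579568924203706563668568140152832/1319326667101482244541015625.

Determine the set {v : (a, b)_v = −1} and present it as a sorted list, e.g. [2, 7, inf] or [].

[7, 17]

(a, b) ≡ (-2261, 133) mod (ℚ^×)²; places V = {2, 3, 5, 7, 11, 17, 19, 29, ∞}.
(a,b)_3: α=-8, u≡1; β=-16, v≡1 (mod 3); (1|3)=+1, (1|3)=+1; sign (−1)^0·+1^-16·+1^-8 = +1.
(a,b)_29: α=2, u≡9; β=6, v≡11 (mod 29); (9|29)=+1, (11|29)=-1; sign (−1)^0·+1^6·-1^2 = +1.
(a,b)_2: α=10, β=18; u≡3, v≡5 (mod 8); ε(u)ε(v)=1·0, αω(v)=10·1, βω(u)=18·1; sum ≡ 0  ⇒  +1.
(a,b)_11: α=-4, u≡4; β=-12, v≡5 (mod 11); (4|11)=+1, (5|11)=+1; sign (−1)^0·+1^-12·+1^-4 = +1.
(a,b)_∞: sgn(-2261)=−, sgn(133)=+, so +1.
(a,b)_19: α=3, u≡10; β=9, v≡17 (mod 19); (10|19)=-1, (17|19)=+1; sign (−1)^1·-1^9·+1^3 = +1.
(a,b)_7: α=1, u≡6; β=3, v≡6 (mod 7); (6|7)=-1, (6|7)=-1; sign (−1)^1·-1^3·-1^1 = -1.
(a,b)_5: α=-4, u≡4; β=-10, v≡2 (mod 5); (4|5)=+1, (2|5)=-1; sign (−1)^0·+1^-10·-1^-4 = +1.
(a,b)_17: α=3, u≡7; β=6, v≡10 (mod 17); (7|17)=-1, (10|17)=-1; sign (−1)^0·-1^6·-1^3 = -1.
(-2261, 133 / ℚ) ramifies at {7, 17}: a division algebra.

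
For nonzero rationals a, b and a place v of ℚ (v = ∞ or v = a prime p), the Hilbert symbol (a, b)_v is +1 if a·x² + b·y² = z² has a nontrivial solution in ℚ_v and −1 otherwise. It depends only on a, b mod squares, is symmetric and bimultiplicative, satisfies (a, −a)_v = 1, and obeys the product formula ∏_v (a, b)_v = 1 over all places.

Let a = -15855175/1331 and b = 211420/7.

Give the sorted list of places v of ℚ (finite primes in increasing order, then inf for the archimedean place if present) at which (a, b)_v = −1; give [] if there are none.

[5, 7]

Mod squares: a ≡ -77, b ≡ 385. Check v ∈ {∞, 2, 5, 7, 11, 31, 43}.
v=11: a=11^-3·(≡5), b=11^1·(≡2) mod 11; (5|11)=+1, (2|11)=-1; (−1)^{-3·1·5}·(+1)^1·(-1)^-3 = +1.
v=31: a=31^0·(≡4), b=31^2·(≡27) mod 31; (4|31)=+1, (27|31)=-1; (−1)^{0·2·15}·(+1)^2·(-1)^0 = +1.
v=5: a=5^2·(≡3), b=5^1·(≡2) mod 5; (3|5)=-1, (2|5)=-1; (−1)^{2·1·2}·(-1)^1·(-1)^2 = -1.
v=∞: -77 < 0 and 385 > 0  ⇒  (a,b)_∞ = +1.
v=7: a=7^3·(≡3), b=7^-1·(≡6) mod 7; (3|7)=-1, (6|7)=-1; (−1)^{3·-1·3}·(-1)^-1·(-1)^3 = -1.
v=43: a=43^2·(≡9), b=43^0·(≡23) mod 43; (9|43)=+1, (23|43)=+1; (−1)^{2·0·21}·(+1)^0·(+1)^2 = +1.
v=2: v_2(a)=0, v_2(b)=2; units ≡ 3, 1 (mod 8); ε·ε+αω+βω = 1·0+0·0+2·1 ≡ 0  ⇒  (a,b)_2 = +1.
(-77, 385 / ℚ) ramifies at {5, 7}: a division algebra.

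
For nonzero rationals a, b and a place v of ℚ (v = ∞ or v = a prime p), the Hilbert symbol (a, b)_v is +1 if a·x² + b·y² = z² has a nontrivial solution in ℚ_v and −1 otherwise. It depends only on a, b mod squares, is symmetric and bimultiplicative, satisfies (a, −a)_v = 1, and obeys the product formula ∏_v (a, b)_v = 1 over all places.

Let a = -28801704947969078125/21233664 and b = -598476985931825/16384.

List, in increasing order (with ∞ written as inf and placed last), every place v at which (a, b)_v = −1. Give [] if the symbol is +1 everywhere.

Mod squares: a ≡ -37543429, b ≡ -487577. Check v ∈ {∞, 2, 3, 5, 7, 11, 13, 17, 23, 29, 43}.
v=11: a=11^3·(≡7), b=11^2·(≡1) mod 11; (7|11)=-1, (1|11)=+1; (−1)^{3·2·5}·(-1)^2·(+1)^3 = +1.
v=23: a=23^1·(≡11), b=23^1·(≡20) mod 23; (11|23)=-1, (20|23)=-1; (−1)^{1·1·11}·(-1)^1·(-1)^1 = -1.
v=17: a=17^1·(≡16), b=17^1·(≡2) mod 17; (16|17)=+1, (2|17)=+1; (−1)^{1·1·8}·(+1)^1·(+1)^1 = +1.
v=5: a=5^6·(≡1), b=5^2·(≡3) mod 5; (1|5)=+1, (3|5)=-1; (−1)^{6·2·2}·(+1)^2·(-1)^6 = +1.
v=13: a=13^2·(≡1), b=13^2·(≡4) mod 13; (1|13)=+1, (4|13)=+1; (−1)^{2·2·6}·(+1)^2·(+1)^2 = +1.
v=29: a=29^1·(≡11), b=29^1·(≡24) mod 29; (11|29)=-1, (24|29)=+1; (−1)^{1·1·14}·(-1)^1·(+1)^1 = -1.
v=43: a=43^1·(≡42), b=43^1·(≡10) mod 43; (42|43)=-1, (10|43)=+1; (−1)^{1·1·21}·(-1)^1·(+1)^1 = +1.
v=7: a=7^5·(≡2), b=7^4·(≡2) mod 7; (2|7)=+1, (2|7)=+1; (−1)^{5·4·3}·(+1)^4·(+1)^5 = +1.
v=2: v_2(a)=-18, v_2(b)=-14; units ≡ 3, 7 (mod 8); ε·ε+αω+βω = 1·1+-18·0+-14·1 ≡ 1  ⇒  (a,b)_2 = -1.
v=∞: -37543429 < 0 and -487577 < 0  ⇒  (a,b)_∞ = -1.
v=3: a=3^-4·(≡2), b=3^0·(≡1) mod 3; (2|3)=-1, (1|3)=+1; (−1)^{-4·0·1}·(-1)^0·(+1)^-4 = +1.
Ram(-37543429, -487577) = {2, 23, 29, ∞}; no ℚ_2-point on the conic.

[2, 23, 29, inf]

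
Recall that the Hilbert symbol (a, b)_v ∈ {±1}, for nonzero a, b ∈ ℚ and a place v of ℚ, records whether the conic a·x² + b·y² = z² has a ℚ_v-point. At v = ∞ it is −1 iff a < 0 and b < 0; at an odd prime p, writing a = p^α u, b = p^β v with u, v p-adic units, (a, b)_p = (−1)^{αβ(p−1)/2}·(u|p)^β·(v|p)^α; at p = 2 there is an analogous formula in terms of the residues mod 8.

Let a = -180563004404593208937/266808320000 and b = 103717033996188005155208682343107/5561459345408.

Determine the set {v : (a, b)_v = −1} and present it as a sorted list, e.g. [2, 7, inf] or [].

[2, 3, 13, 17]

Mod squares: a ≡ -2046, b ≡ 38454. Check v ∈ {∞, 2, 3, 5, 7, 11, 13, 17, 29, 31, 41, 53}.
v=2: v_2(a)=-13, v_2(b)=-11; units ≡ 1, 3 (mod 8); ε·ε+αω+βω = 0·1+-13·1+-11·0 ≡ 1  ⇒  (a,b)_2 = -1.
v=3: a=3^5·(≡2), b=3^5·(≡2) mod 3; (2|3)=-1, (2|3)=-1; (−1)^{5·5·1}·(-1)^5·(-1)^5 = -1.
v=53: a=53^2·(≡45), b=53^4·(≡44) mod 53; (45|53)=-1, (44|53)=+1; (−1)^{2·4·26}·(-1)^4·(+1)^2 = +1.
v=29: a=29^4·(≡5), b=29^7·(≡12) mod 29; (5|29)=+1, (12|29)=-1; (−1)^{4·7·14}·(+1)^7·(-1)^4 = +1.
v=41: a=41^-2·(≡2), b=41^-4·(≡25) mod 41; (2|41)=+1, (25|41)=+1; (−1)^{-2·-4·20}·(+1)^-4·(+1)^-2 = +1.
v=11: a=11^1·(≡5), b=11^2·(≡9) mod 11; (5|11)=+1, (9|11)=+1; (−1)^{1·2·5}·(+1)^2·(+1)^1 = +1.
v=31: a=31^-1·(≡6), b=31^-2·(≡7) mod 31; (6|31)=-1, (7|31)=+1; (−1)^{-1·-2·15}·(-1)^-2·(+1)^-1 = +1.
v=∞: -2046 < 0 and 38454 > 0  ⇒  (a,b)_∞ = +1.
v=17: a=17^2·(≡12), b=17^3·(≡15) mod 17; (12|17)=-1, (15|17)=+1; (−1)^{2·3·8}·(-1)^3·(+1)^2 = -1.
v=13: a=13^0·(≡7), b=13^3·(≡11) mod 13; (7|13)=-1, (11|13)=-1; (−1)^{0·3·6}·(-1)^3·(-1)^0 = -1.
v=5: a=5^-4·(≡4), b=5^0·(≡4) mod 5; (4|5)=+1, (4|5)=+1; (−1)^{-4·0·2}·(+1)^0·(+1)^-4 = +1.
v=7: a=7^6·(≡5), b=7^4·(≡5) mod 7; (5|7)=-1, (5|7)=-1; (−1)^{6·4·3}·(-1)^4·(-1)^6 = +1.
(-2046, 38454 / ℚ) ramifies at {2, 3, 13, 17}: a division algebra.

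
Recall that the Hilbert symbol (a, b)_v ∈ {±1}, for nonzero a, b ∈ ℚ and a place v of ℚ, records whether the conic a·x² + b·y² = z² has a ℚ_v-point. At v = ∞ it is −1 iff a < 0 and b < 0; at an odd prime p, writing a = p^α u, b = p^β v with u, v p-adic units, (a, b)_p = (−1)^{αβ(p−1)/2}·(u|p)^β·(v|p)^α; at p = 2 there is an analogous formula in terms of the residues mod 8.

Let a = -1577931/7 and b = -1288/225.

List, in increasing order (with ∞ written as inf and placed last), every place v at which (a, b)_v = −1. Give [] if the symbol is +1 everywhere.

Mod squares: a ≡ -30597, b ≡ -322. Check v ∈ {∞, 2, 3, 5, 7, 19, 23, 31, 47}.
v=31: a=31^1·(≡9), b=31^0·(≡25) mod 31; (9|31)=+1, (25|31)=+1; (−1)^{1·0·15}·(+1)^0·(+1)^1 = +1.
v=∞: -30597 < 0 and -322 < 0  ⇒  (a,b)_∞ = -1.
v=19: a=19^2·(≡8), b=19^0·(≡5) mod 19; (8|19)=-1, (5|19)=+1; (−1)^{2·0·9}·(-1)^0·(+1)^2 = +1.
v=5: a=5^0·(≡2), b=5^-2·(≡3) mod 5; (2|5)=-1, (3|5)=-1; (−1)^{0·-2·2}·(-1)^-2·(-1)^0 = +1.
v=3: a=3^1·(≡1), b=3^-2·(≡2) mod 3; (1|3)=+1, (2|3)=-1; (−1)^{1·-2·1}·(+1)^-2·(-1)^1 = -1.
v=47: a=47^1·(≡18), b=47^0·(≡16) mod 47; (18|47)=+1, (16|47)=+1; (−1)^{1·0·23}·(+1)^0·(+1)^1 = +1.
v=2: v_2(a)=0, v_2(b)=3; units ≡ 3, 7 (mod 8); ε·ε+αω+βω = 1·1+0·0+3·1 ≡ 0  ⇒  (a,b)_2 = +1.
v=7: a=7^-1·(≡2), b=7^1·(≡5) mod 7; (2|7)=+1, (5|7)=-1; (−1)^{-1·1·3}·(+1)^1·(-1)^-1 = +1.
v=23: a=23^0·(≡1), b=23^1·(≡2) mod 23; (1|23)=+1, (2|23)=+1; (−1)^{0·1·11}·(+1)^1·(+1)^0 = +1.
(-30597, -322 / ℚ) ramifies at {3, ∞}: a division algebra.

[3, inf]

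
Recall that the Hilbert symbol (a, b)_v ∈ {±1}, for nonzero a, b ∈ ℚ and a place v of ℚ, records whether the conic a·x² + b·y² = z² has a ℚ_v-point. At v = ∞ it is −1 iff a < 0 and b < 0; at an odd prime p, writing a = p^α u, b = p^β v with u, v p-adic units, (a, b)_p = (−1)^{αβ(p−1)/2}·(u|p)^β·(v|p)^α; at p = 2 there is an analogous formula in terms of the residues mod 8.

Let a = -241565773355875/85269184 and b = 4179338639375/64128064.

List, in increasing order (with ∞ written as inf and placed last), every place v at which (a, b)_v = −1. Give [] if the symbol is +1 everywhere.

[2, 5]

(a, b) ≡ (-10465, 23) mod (ℚ^×)²; places V = {2, 5, 7, 11, 13, 17, 23, 59, ∞}.
(a,b)_7: α=-1, u≡6; β=-2, v≡2 (mod 7); (6|7)=-1, (2|7)=+1; sign (−1)^0·-1^-2·+1^-1 = +1.
(a,b)_17: α=6, u≡7; β=4, v≡11 (mod 17); (7|17)=-1, (11|17)=-1; sign (−1)^0·-1^4·-1^6 = +1.
(a,b)_59: α=2, u≡33; β=2, v≡33 (mod 59); (33|59)=-1, (33|59)=-1; sign (−1)^0·-1^2·-1^2 = +1.
(a,b)_2: α=-6, β=-6; u≡7, v≡7 (mod 8); ε(u)ε(v)=1·1, αω(v)=-6·0, βω(u)=-6·0; sum ≡ 1  ⇒  -1.
(a,b)_∞: sgn(-10465)=−, sgn(23)=+, so +1.
(a,b)_11: α=-4, u≡2; β=-2, v≡5 (mod 11); (2|11)=-1, (5|11)=+1; sign (−1)^0·-1^-2·+1^-4 = +1.
(a,b)_23: α=1, u≡10; β=1, v≡16 (mod 23); (10|23)=-1, (16|23)=+1; sign (−1)^1·-1^1·+1^1 = +1.
(a,b)_13: α=-1, u≡9; β=-2, v≡10 (mod 13); (9|13)=+1, (10|13)=+1; sign (−1)^0·+1^-2·+1^-1 = +1.
(a,b)_5: α=3, u≡2; β=4, v≡2 (mod 5); (2|5)=-1, (2|5)=-1; sign (−1)^0·-1^4·-1^3 = -1.
Ram(-10465, 23) = {2, 5}; no ℚ_2-point on the conic.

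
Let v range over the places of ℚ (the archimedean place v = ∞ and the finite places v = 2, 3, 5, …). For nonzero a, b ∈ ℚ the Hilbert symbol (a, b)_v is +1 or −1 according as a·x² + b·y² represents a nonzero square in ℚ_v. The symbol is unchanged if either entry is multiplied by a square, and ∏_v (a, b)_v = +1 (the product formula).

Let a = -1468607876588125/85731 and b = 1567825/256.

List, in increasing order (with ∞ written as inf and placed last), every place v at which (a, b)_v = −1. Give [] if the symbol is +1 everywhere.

[7, 31]

(a, b) ≡ (-143871, 217) mod (ℚ^×)²; places V = {2, 3, 5, 7, 13, 17, 19, 31, 41, ∞}.
(a,b)_19: α=2, u≡6; β=0, v≡15 (mod 19); (6|19)=+1, (15|19)=-1; sign (−1)^0·+1^0·-1^2 = +1.
(a,b)_13: α=1, u≡12; β=0, v≡10 (mod 13); (12|13)=+1, (10|13)=+1; sign (−1)^0·+1^0·+1^1 = +1.
(a,b)_7: α=5, u≡3; β=1, v≡6 (mod 7); (3|7)=-1, (6|7)=-1; sign (−1)^1·-1^1·-1^5 = -1.
(a,b)_∞: sgn(-143871)=−, sgn(217)=+, so +1.
(a,b)_5: α=4, u≡4; β=2, v≡3 (mod 5); (4|5)=+1, (3|5)=-1; sign (−1)^0·+1^2·-1^4 = +1.
(a,b)_17: α=-1, u≡11; β=2, v≡2 (mod 17); (11|17)=-1, (2|17)=+1; sign (−1)^0·-1^2·+1^-1 = +1.
(a,b)_31: α=3, u≡20; β=1, v≡25 (mod 31); (20|31)=+1, (25|31)=+1; sign (−1)^1·+1^1·+1^3 = -1.
(a,b)_2: α=0, β=-8; u≡1, v≡1 (mod 8); ε(u)ε(v)=0·0, αω(v)=0·0, βω(u)=-8·0; sum ≡ 0  ⇒  +1.
(a,b)_41: α=-2, u≡31; β=0, v≡19 (mod 41); (31|41)=+1, (19|41)=-1; sign (−1)^0·+1^0·-1^-2 = +1.
(a,b)_3: α=-1, u≡1; β=0, v≡1 (mod 3); (1|3)=+1, (1|3)=+1; sign (−1)^0·+1^0·+1^-1 = +1.
|Ram(-143871, 217)| = 2, even; anisotropic at {7, 31}.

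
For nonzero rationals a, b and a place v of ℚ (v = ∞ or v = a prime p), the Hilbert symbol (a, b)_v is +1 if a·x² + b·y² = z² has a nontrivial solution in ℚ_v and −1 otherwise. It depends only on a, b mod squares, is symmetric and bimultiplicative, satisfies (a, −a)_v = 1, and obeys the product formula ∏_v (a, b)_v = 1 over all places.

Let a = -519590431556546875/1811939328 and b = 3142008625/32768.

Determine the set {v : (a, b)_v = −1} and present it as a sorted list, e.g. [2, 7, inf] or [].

(a, b) ≡ (-57, 290) mod (ℚ^×)²; places V = {2, 3, 5, 7, 19, 29, ∞}.
(a,b)_∞: sgn(-57)=−, sgn(290)=+, so +1.
(a,b)_2: α=-26, β=-15; u≡7, v≡1 (mod 8); ε(u)ε(v)=1·0, αω(v)=-26·0, βω(u)=-15·0; sum ≡ 0  ⇒  +1.
(a,b)_29: α=2, u≡16; β=1, v≡3 (mod 29); (16|29)=+1, (3|29)=-1; sign (−1)^0·+1^1·-1^2 = +1.
(a,b)_5: α=6, u≡2; β=3, v≡3 (mod 5); (2|5)=-1, (3|5)=-1; sign (−1)^0·-1^3·-1^6 = -1.
(a,b)_19: α=3, u≡6; β=2, v≡4 (mod 19); (6|19)=+1, (4|19)=+1; sign (−1)^0·+1^2·+1^3 = +1.
(a,b)_3: α=-3, u≡2; β=0, v≡2 (mod 3); (2|3)=-1, (2|3)=-1; sign (−1)^0·-1^0·-1^-3 = -1.
(a,b)_7: α=8, u≡5; β=4, v≡3 (mod 7); (5|7)=-1, (3|7)=-1; sign (−1)^0·-1^4·-1^8 = +1.
|Ram(-57, 290)| = 2, even; anisotropic at {3, 5}.

[3, 5]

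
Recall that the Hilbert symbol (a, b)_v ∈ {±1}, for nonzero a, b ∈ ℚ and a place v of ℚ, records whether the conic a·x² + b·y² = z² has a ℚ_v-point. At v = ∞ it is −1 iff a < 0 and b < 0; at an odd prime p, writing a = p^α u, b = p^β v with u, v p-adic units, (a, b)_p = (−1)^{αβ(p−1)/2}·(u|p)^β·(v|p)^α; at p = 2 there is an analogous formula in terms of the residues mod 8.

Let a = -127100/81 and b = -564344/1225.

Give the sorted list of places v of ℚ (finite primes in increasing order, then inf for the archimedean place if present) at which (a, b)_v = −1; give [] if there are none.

[31, inf]

(a, b) ≡ (-1271, -1166) mod (ℚ^×)²; places V = {2, 3, 5, 7, 11, 31, 41, 53, ∞}.
(a,b)_31: α=1, u≡11; β=0, v≡22 (mod 31); (11|31)=-1, (22|31)=-1; sign (−1)^0·-1^0·-1^1 = -1.
(a,b)_7: α=0, u≡5; β=-2, v≡6 (mod 7); (5|7)=-1, (6|7)=-1; sign (−1)^0·-1^-2·-1^0 = +1.
(a,b)_5: α=2, u≡1; β=-2, v≡4 (mod 5); (1|5)=+1, (4|5)=+1; sign (−1)^0·+1^-2·+1^2 = +1.
(a,b)_2: α=2, β=3; u≡1, v≡1 (mod 8); ε(u)ε(v)=0·0, αω(v)=2·0, βω(u)=3·0; sum ≡ 0  ⇒  +1.
(a,b)_53: α=0, u≡49; β=1, v≡45 (mod 53); (49|53)=+1, (45|53)=-1; sign (−1)^0·+1^1·-1^0 = +1.
(a,b)_11: α=0, u≡4; β=3, v≡4 (mod 11); (4|11)=+1, (4|11)=+1; sign (−1)^0·+1^3·+1^0 = +1.
(a,b)_41: α=1, u≡25; β=0, v≡4 (mod 41); (25|41)=+1, (4|41)=+1; sign (−1)^0·+1^0·+1^1 = +1.
(a,b)_3: α=-4, u≡1; β=0, v≡1 (mod 3); (1|3)=+1, (1|3)=+1; sign (−1)^0·+1^0·+1^-4 = +1.
(a,b)_∞: sgn(-1271)=−, sgn(-1166)=−, so -1.
(-1271, -1166 / ℚ) ramifies at {31, ∞}: a division algebra.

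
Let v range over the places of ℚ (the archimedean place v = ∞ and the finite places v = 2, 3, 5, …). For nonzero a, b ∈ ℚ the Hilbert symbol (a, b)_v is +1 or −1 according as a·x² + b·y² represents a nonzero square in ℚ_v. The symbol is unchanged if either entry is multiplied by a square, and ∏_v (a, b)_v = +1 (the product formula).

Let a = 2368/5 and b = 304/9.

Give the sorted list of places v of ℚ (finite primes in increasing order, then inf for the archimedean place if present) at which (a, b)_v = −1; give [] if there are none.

Mod squares: a ≡ 185, b ≡ 19. Check v ∈ {∞, 2, 3, 5, 19, 37}.
v=3: a=3^0·(≡2), b=3^-2·(≡1) mod 3; (2|3)=-1, (1|3)=+1; (−1)^{0·-2·1}·(-1)^-2·(+1)^0 = +1.
v=2: v_2(a)=6, v_2(b)=4; units ≡ 1, 3 (mod 8); ε·ε+αω+βω = 0·1+6·1+4·0 ≡ 0  ⇒  (a,b)_2 = +1.
v=∞: 185 > 0 and 19 > 0  ⇒  (a,b)_∞ = +1.
v=5: a=5^-1·(≡3), b=5^0·(≡1) mod 5; (3|5)=-1, (1|5)=+1; (−1)^{-1·0·2}·(-1)^0·(+1)^-1 = +1.
v=37: a=37^1·(≡35), b=37^0·(≡5) mod 37; (35|37)=-1, (5|37)=-1; (−1)^{1·0·18}·(-1)^0·(-1)^1 = -1.
v=19: a=19^0·(≡10), b=19^1·(≡6) mod 19; (10|19)=-1, (6|19)=+1; (−1)^{0·1·9}·(-1)^1·(+1)^0 = -1.
Ram(185, 19) = {19, 37}; no ℚ_19-point on the conic.

[19, 37]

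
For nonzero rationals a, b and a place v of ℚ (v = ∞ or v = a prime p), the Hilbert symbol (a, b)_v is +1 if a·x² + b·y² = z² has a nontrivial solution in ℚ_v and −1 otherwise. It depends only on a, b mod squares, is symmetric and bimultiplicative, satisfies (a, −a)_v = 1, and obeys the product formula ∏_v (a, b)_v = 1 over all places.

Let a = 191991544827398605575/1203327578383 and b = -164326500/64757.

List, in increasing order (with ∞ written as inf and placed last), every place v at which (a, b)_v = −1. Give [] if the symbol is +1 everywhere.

Mod squares: a ≡ 1001, b ≡ -5005. Check v ∈ {∞, 2, 3, 5, 7, 11, 13, 17, 19, 29, 53}.
v=2: v_2(a)=0, v_2(b)=2; units ≡ 1, 3 (mod 8); ε·ε+αω+βω = 0·1+0·1+2·0 ≡ 0  ⇒  (a,b)_2 = +1.
v=17: a=17^-2·(≡15), b=17^0·(≡14) mod 17; (15|17)=+1, (14|17)=-1; (−1)^{-2·0·8}·(+1)^0·(-1)^-2 = +1.
v=5: a=5^2·(≡1), b=5^3·(≡4) mod 5; (1|5)=+1, (4|5)=+1; (−1)^{2·3·2}·(+1)^3·(+1)^2 = +1.
v=11: a=11^3·(≡1), b=11^-1·(≡7) mod 11; (1|11)=+1, (7|11)=-1; (−1)^{3·-1·5}·(+1)^-1·(-1)^3 = +1.
v=19: a=19^2·(≡15), b=19^0·(≡7) mod 19; (15|19)=-1, (7|19)=+1; (−1)^{2·0·9}·(-1)^0·(+1)^2 = +1.
v=29: a=29^-6·(≡2), b=29^-2·(≡3) mod 29; (2|29)=-1, (3|29)=-1; (−1)^{-6·-2·14}·(-1)^-2·(-1)^-6 = +1.
v=∞: 1001 > 0 and -5005 < 0  ⇒  (a,b)_∞ = +1.
v=3: a=3^16·(≡2), b=3^2·(≡2) mod 3; (2|3)=-1, (2|3)=-1; (−1)^{16·2·1}·(-1)^2·(-1)^16 = +1.
v=7: a=7^-1·(≡3), b=7^-1·(≡3) mod 7; (3|7)=-1, (3|7)=-1; (−1)^{-1·-1·3}·(-1)^-1·(-1)^-1 = -1.
v=53: a=53^0·(≡44), b=53^2·(≡34) mod 53; (44|53)=+1, (34|53)=-1; (−1)^{0·2·26}·(+1)^2·(-1)^0 = +1.
v=13: a=13^5·(≡4), b=13^1·(≡6) mod 13; (4|13)=+1, (6|13)=-1; (−1)^{5·1·6}·(+1)^1·(-1)^5 = -1.
|Ram(1001, -5005)| = 2, even; anisotropic at {7, 13}.

[7, 13]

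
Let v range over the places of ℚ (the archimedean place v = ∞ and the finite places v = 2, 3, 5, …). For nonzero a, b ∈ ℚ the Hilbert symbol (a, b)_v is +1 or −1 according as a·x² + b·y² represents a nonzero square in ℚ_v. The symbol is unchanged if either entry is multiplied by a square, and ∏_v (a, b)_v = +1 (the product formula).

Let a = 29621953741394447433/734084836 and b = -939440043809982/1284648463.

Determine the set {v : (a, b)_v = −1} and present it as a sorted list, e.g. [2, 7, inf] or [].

Mod squares: a ≡ 17, b ≡ -34034. Check v ∈ {∞, 2, 3, 7, 11, 13, 17, 19, 23, 31}.
v=13: a=13^6·(≡9), b=13^5·(≡6) mod 13; (9|13)=+1, (6|13)=-1; (−1)^{6·5·6}·(+1)^5·(-1)^6 = +1.
v=3: a=3^6·(≡2), b=3^4·(≡1) mod 3; (2|3)=-1, (1|3)=+1; (−1)^{6·4·1}·(-1)^4·(+1)^6 = +1.
v=7: a=7^2·(≡5), b=7^-1·(≡5) mod 7; (5|7)=-1, (5|7)=-1; (−1)^{2·-1·3}·(-1)^-1·(-1)^2 = -1.
v=31: a=31^-2·(≡29), b=31^-2·(≡16) mod 31; (29|31)=-1, (16|31)=+1; (−1)^{-2·-2·15}·(-1)^-2·(+1)^-2 = +1.
v=11: a=11^2·(≡8), b=11^1·(≡8) mod 11; (8|11)=-1, (8|11)=-1; (−1)^{2·1·5}·(-1)^1·(-1)^2 = -1.
v=23: a=23^-2·(≡20), b=23^-2·(≡12) mod 23; (20|23)=-1, (12|23)=+1; (−1)^{-2·-2·11}·(-1)^-2·(+1)^-2 = +1.
v=∞: 17 > 0 and -34034 < 0  ⇒  (a,b)_∞ = +1.
v=2: v_2(a)=-2, v_2(b)=1; units ≡ 1, 7 (mod 8); ε·ε+αω+βω = 0·1+-2·0+1·0 ≡ 0  ⇒  (a,b)_2 = +1.
v=17: a=17^5·(≡8), b=17^5·(≡2) mod 17; (8|17)=+1, (2|17)=+1; (−1)^{5·5·8}·(+1)^5·(+1)^5 = +1.
v=19: a=19^-2·(≡6), b=19^-2·(≡2) mod 19; (6|19)=+1, (2|19)=-1; (−1)^{-2·-2·9}·(+1)^-2·(-1)^-2 = +1.
Ram(17, -34034) = {7, 11}; no ℚ_7-point on the conic.

[7, 11]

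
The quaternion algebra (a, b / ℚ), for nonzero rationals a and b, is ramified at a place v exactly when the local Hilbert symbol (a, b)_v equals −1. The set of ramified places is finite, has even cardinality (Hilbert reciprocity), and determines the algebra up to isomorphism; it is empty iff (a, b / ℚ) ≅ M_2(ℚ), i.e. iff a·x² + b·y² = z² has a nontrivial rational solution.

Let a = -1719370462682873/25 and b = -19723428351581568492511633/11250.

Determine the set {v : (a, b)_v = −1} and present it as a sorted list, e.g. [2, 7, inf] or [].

[2, 7, 23, inf]

Mod squares: a ≡ -3857, b ≡ -121394. Check v ∈ {∞, 2, 3, 5, 7, 11, 13, 19, 23, 29}.
v=11: a=11^2·(≡5), b=11^2·(≡10) mod 11; (5|11)=+1, (10|11)=-1; (−1)^{2·2·5}·(+1)^2·(-1)^2 = +1.
v=3: a=3^0·(≡1), b=3^-2·(≡1) mod 3; (1|3)=+1, (1|3)=+1; (−1)^{0·-2·1}·(+1)^-2·(+1)^0 = +1.
v=19: a=19^1·(≡11), b=19^2·(≡1) mod 19; (11|19)=+1, (1|19)=+1; (−1)^{1·2·9}·(+1)^2·(+1)^1 = +1.
v=7: a=7^3·(≡4), b=7^7·(≡1) mod 7; (4|7)=+1, (1|7)=+1; (−1)^{3·7·3}·(+1)^7·(+1)^3 = -1.
v=∞: -3857 < 0 and -121394 < 0  ⇒  (a,b)_∞ = -1.
v=2: v_2(a)=0, v_2(b)=-1; units ≡ 7, 7 (mod 8); ε·ε+αω+βω = 1·1+0·0+-1·0 ≡ 1  ⇒  (a,b)_2 = -1.
v=23: a=23^2·(≡20), b=23^3·(≡1) mod 23; (20|23)=-1, (1|23)=+1; (−1)^{2·3·11}·(-1)^3·(+1)^2 = -1.
v=5: a=5^-2·(≡2), b=5^-4·(≡4) mod 5; (2|5)=-1, (4|5)=+1; (−1)^{-2·-4·2}·(-1)^-4·(+1)^-2 = +1.
v=13: a=13^2·(≡1), b=13^3·(≡3) mod 13; (1|13)=+1, (3|13)=+1; (−1)^{2·3·6}·(+1)^3·(+1)^2 = +1.
v=29: a=29^3·(≡2), b=29^5·(≡14) mod 29; (2|29)=-1, (14|29)=-1; (−1)^{3·5·14}·(-1)^5·(-1)^3 = +1.
|Ram(-3857, -121394)| = 4, even; anisotropic at {2, 7, 23, ∞}.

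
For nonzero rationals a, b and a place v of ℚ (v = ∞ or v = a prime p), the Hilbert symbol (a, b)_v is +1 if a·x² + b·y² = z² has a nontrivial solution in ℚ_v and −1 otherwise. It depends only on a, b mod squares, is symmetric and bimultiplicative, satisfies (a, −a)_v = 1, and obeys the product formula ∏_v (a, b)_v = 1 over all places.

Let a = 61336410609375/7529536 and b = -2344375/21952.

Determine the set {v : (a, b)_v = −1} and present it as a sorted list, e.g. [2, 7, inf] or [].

[2, 7]

(a, b) ≡ (31, -217) mod (ℚ^×)²; places V = {2, 3, 5, 7, 11, 31, ∞}.
(a,b)_31: α=3, u≡14; β=1, v≡27 (mod 31); (14|31)=+1, (27|31)=-1; sign (−1)^1·+1^1·-1^3 = +1.
(a,b)_5: α=6, u≡4; β=4, v≡2 (mod 5); (4|5)=+1, (2|5)=-1; sign (−1)^0·+1^4·-1^6 = +1.
(a,b)_11: α=4, u≡1; β=2, v≡1 (mod 11); (1|11)=+1, (1|11)=+1; sign (−1)^0·+1^2·+1^4 = +1.
(a,b)_∞: sgn(31)=+, sgn(-217)=−, so +1.
(a,b)_3: α=2, u≡1; β=0, v≡2 (mod 3); (1|3)=+1, (2|3)=-1; sign (−1)^0·+1^0·-1^2 = +1.
(a,b)_2: α=-6, β=-6; u≡7, v≡7 (mod 8); ε(u)ε(v)=1·1, αω(v)=-6·0, βω(u)=-6·0; sum ≡ 1  ⇒  -1.
(a,b)_7: α=-6, u≡6; β=-3, v≡2 (mod 7); (6|7)=-1, (2|7)=+1; sign (−1)^0·-1^-3·+1^-6 = -1.
|Ram(31, -217)| = 2, even; anisotropic at {2, 7}.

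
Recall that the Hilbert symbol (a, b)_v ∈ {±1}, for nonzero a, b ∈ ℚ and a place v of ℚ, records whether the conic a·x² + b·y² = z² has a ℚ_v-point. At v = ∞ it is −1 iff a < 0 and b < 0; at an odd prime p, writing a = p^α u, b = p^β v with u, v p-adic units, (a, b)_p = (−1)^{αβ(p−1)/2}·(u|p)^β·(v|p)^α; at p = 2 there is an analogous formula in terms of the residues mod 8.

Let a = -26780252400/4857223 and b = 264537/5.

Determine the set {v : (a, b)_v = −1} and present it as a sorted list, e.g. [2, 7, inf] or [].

[5, 7]

Mod squares: a ≡ -5313, b ≡ 146965. Check v ∈ {∞, 2, 3, 5, 7, 11, 13, 17, 19, 23}.
v=11: a=11^3·(≡1), b=11^0·(≡4) mod 11; (1|11)=+1, (4|11)=+1; (−1)^{3·0·5}·(+1)^0·(+1)^3 = +1.
v=∞: -5313 < 0 and 146965 > 0  ⇒  (a,b)_∞ = +1.
v=13: a=13^0·(≡3), b=13^1·(≡6) mod 13; (3|13)=+1, (6|13)=-1; (−1)^{0·1·6}·(+1)^1·(-1)^0 = +1.
v=7: a=7^-5·(≡4), b=7^1·(≡1) mod 7; (4|7)=+1, (1|7)=+1; (−1)^{-5·1·3}·(+1)^1·(+1)^-5 = -1.
v=17: a=17^-2·(≡2), b=17^1·(≡8) mod 17; (2|17)=+1, (8|17)=+1; (−1)^{-2·1·8}·(+1)^1·(+1)^-2 = +1.
v=19: a=19^0·(≡5), b=19^1·(≡3) mod 19; (5|19)=+1, (3|19)=-1; (−1)^{0·1·9}·(+1)^1·(-1)^0 = +1.
v=2: v_2(a)=4, v_2(b)=0; units ≡ 7, 5 (mod 8); ε·ε+αω+βω = 1·0+4·1+0·0 ≡ 0  ⇒  (a,b)_2 = +1.
v=23: a=23^1·(≡17), b=23^0·(≡12) mod 23; (17|23)=-1, (12|23)=+1; (−1)^{1·0·11}·(-1)^0·(+1)^1 = +1.
v=3: a=3^7·(≡2), b=3^2·(≡1) mod 3; (2|3)=-1, (1|3)=+1; (−1)^{7·2·1}·(-1)^2·(+1)^7 = +1.
v=5: a=5^2·(≡3), b=5^-1·(≡2) mod 5; (3|5)=-1, (2|5)=-1; (−1)^{2·-1·2}·(-1)^-1·(-1)^2 = -1.
|Ram(-5313, 146965)| = 2, even; anisotropic at {5, 7}.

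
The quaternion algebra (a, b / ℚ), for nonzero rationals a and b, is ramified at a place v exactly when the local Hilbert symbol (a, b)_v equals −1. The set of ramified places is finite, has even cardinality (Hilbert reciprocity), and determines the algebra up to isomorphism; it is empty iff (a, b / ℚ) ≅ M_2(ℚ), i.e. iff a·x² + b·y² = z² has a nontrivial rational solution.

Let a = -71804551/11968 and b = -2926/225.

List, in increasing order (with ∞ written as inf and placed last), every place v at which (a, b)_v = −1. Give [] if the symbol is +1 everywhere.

[2, 7, 11, 19, 29, inf]

(a, b) ≡ (-1621477, -2926) mod (ℚ^×)²; places V = {2, 3, 5, 7, 11, 13, 17, 19, 23, 29, ∞}.
(a,b)_∞: sgn(-1621477)=−, sgn(-2926)=−, so -1.
(a,b)_7: α=2, u≡6; β=1, v≡2 (mod 7); (6|7)=-1, (2|7)=+1; sign (−1)^0·-1^1·+1^2 = -1.
(a,b)_19: α=0, u≡18; β=1, v≡7 (mod 19); (18|19)=-1, (7|19)=+1; sign (−1)^0·-1^1·+1^0 = -1.
(a,b)_13: α=3, u≡8; β=0, v≡3 (mod 13); (8|13)=-1, (3|13)=+1; sign (−1)^0·-1^0·+1^3 = +1.
(a,b)_23: α=1, u≡19; β=0, v≡1 (mod 23); (19|23)=-1, (1|23)=+1; sign (−1)^0·-1^0·+1^1 = +1.
(a,b)_29: α=1, u≡16; β=0, v≡12 (mod 29); (16|29)=+1, (12|29)=-1; sign (−1)^0·+1^0·-1^1 = -1.
(a,b)_5: α=0, u≡3; β=-2, v≡1 (mod 5); (3|5)=-1, (1|5)=+1; sign (−1)^0·-1^-2·+1^0 = +1.
(a,b)_17: α=-1, u≡7; β=0, v≡8 (mod 17); (7|17)=-1, (8|17)=+1; sign (−1)^0·-1^0·+1^-1 = +1.
(a,b)_2: α=-6, β=1; u≡3, v≡1 (mod 8); ε(u)ε(v)=1·0, αω(v)=-6·0, βω(u)=1·1; sum ≡ 1  ⇒  -1.
(a,b)_3: α=0, u≡2; β=-2, v≡2 (mod 3); (2|3)=-1, (2|3)=-1; sign (−1)^0·-1^-2·-1^0 = +1.
(a,b)_11: α=-1, u≡5; β=1, v≡4 (mod 11); (5|11)=+1, (4|11)=+1; sign (−1)^1·+1^1·+1^-1 = -1.
Ram(-1621477, -2926) = {2, 7, 11, 19, 29, ∞}; no ℚ_2-point on the conic.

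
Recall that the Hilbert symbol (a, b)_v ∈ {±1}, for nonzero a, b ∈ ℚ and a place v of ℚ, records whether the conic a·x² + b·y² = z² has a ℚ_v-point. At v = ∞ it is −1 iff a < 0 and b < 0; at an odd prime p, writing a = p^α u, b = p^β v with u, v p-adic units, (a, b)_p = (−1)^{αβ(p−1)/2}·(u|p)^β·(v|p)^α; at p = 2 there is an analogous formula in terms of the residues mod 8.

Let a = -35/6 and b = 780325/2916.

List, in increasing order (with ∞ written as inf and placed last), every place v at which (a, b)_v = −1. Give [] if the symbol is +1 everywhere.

[2, 5, 7, 13]

(a, b) ≡ (-210, 13) mod (ℚ^×)²; places V = {2, 3, 5, 7, 13, ∞}.
(a,b)_13: α=0, u≡5; β=1, v≡1 (mod 13); (5|13)=-1, (1|13)=+1; sign (−1)^0·-1^1·+1^0 = -1.
(a,b)_7: α=1, u≡5; β=4, v≡6 (mod 7); (5|7)=-1, (6|7)=-1; sign (−1)^0·-1^4·-1^1 = -1.
(a,b)_3: α=-1, u≡2; β=-6, v≡1 (mod 3); (2|3)=-1, (1|3)=+1; sign (−1)^0·-1^-6·+1^-1 = +1.
(a,b)_2: α=-1, β=-2; u≡7, v≡5 (mod 8); ε(u)ε(v)=1·0, αω(v)=-1·1, βω(u)=-2·0; sum ≡ 1  ⇒  -1.
(a,b)_∞: sgn(-210)=−, sgn(13)=+, so +1.
(a,b)_5: α=1, u≡3; β=2, v≡3 (mod 5); (3|5)=-1, (3|5)=-1; sign (−1)^0·-1^2·-1^1 = -1.
|Ram(-210, 13)| = 4, even; anisotropic at {2, 5, 7, 13}.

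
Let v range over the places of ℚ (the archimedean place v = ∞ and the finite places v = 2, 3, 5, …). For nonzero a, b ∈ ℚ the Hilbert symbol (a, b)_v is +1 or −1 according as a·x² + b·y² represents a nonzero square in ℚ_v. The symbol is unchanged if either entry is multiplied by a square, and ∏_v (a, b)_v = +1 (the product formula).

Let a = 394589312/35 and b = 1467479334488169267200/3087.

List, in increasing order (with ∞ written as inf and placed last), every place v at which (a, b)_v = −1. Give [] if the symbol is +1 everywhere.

Mod squares: a ≡ 1276870, b ≡ 2639. Check v ∈ {∞, 2, 3, 5, 7, 13, 17, 29, 37}.
v=37: a=37^1·(≡4), b=37^2·(≡34) mod 37; (4|37)=+1, (34|37)=+1; (−1)^{1·2·18}·(+1)^2·(+1)^1 = +1.
v=3: a=3^0·(≡1), b=3^-2·(≡2) mod 3; (1|3)=+1, (2|3)=-1; (−1)^{0·-2·1}·(+1)^-2·(-1)^0 = +1.
v=13: a=13^2·(≡1), b=13^5·(≡5) mod 13; (1|13)=+1, (5|13)=-1; (−1)^{2·5·6}·(+1)^5·(-1)^2 = +1.
v=2: v_2(a)=7, v_2(b)=14; units ≡ 3, 7 (mod 8); ε·ε+αω+βω = 1·1+7·0+14·1 ≡ 1  ⇒  (a,b)_2 = -1.
v=7: a=7^-1·(≡1), b=7^-3·(≡6) mod 7; (1|7)=+1, (6|7)=-1; (−1)^{-1·-3·3}·(+1)^-3·(-1)^-1 = +1.
v=29: a=29^1·(≡3), b=29^3·(≡9) mod 29; (3|29)=-1, (9|29)=+1; (−1)^{1·3·14}·(-1)^3·(+1)^1 = -1.
v=5: a=5^-1·(≡1), b=5^2·(≡4) mod 5; (1|5)=+1, (4|5)=+1; (−1)^{-1·2·2}·(+1)^2·(+1)^-1 = +1.
v=17: a=17^1·(≡16), b=17^2·(≡16) mod 17; (16|17)=+1, (16|17)=+1; (−1)^{1·2·8}·(+1)^2·(+1)^1 = +1.
v=∞: 1276870 > 0 and 2639 > 0  ⇒  (a,b)_∞ = +1.
|Ram(1276870, 2639)| = 2, even; anisotropic at {2, 29}.

[2, 29]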